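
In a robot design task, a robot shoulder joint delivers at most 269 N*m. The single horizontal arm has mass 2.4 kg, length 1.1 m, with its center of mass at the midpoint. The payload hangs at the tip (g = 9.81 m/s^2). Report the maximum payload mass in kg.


tau_arm = m_arm*g*(L/2) = 2.4*9.81*1.1/2 = 12.9492 N*m
tau_payload = tau_max - tau_arm = 269 - 12.9492 = 256.0508
m_payload = tau_payload / (g*L) = 256.0508 / (9.81*1.1) = 23.7282

23.7282 kg


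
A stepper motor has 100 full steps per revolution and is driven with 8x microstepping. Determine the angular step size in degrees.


step = 360/(100*8) = 360/800 = 0.4500

0.4500 degrees


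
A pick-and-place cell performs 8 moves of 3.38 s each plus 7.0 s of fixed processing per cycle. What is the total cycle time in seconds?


T = 8*3.38 + 7.0 = 34.0400

34.0400 s


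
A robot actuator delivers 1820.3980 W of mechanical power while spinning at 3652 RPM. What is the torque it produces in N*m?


omega = 3652 * 2*pi/60 = 382.436546 rad/s
tau = P / omega = 1820.3980 / 382.436546 = 4.7600

4.7600 N*m


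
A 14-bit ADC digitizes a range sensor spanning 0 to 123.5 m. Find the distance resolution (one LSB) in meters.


res = range / 2^n = 123.5/2^14 = 123.5/16384 = 0.0075

0.0075 m


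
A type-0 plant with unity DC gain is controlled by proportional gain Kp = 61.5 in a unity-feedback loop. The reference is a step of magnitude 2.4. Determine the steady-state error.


e_ss = R/(1 + Kp) = 2.4/(1 + 61.5) = 2.4/62.5000 = 0.0384

0.0384


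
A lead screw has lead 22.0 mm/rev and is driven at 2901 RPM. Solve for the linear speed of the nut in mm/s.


v = lead * (RPM/60) = 22.0*2901/60 = 1063.7000

1063.7000 mm/s


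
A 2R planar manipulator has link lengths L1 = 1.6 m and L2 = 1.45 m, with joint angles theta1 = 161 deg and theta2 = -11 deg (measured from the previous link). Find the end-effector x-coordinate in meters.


x = L1*cos(th1) + L2*cos(th1+th2) = 1.6*cos(161 deg) + 1.45*cos(150 deg) = -2.7686

-2.7686 m


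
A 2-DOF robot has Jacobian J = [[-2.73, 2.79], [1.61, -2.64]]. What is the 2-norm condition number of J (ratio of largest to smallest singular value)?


JJ^T eigenvalues: trace(JJ^T) = 24.7987, det(JJ^T) = det(J)^2 = 7.37285409
s_max^2 = (24.7987 + sqrt(585.48410533))/2 = 24.49773941
s_min^2 = (24.7987 - sqrt(585.48410533))/2 = 0.30096059
kappa = s_max/s_min = sqrt(24.49773941/0.30096059) = 9.0221

9.0221


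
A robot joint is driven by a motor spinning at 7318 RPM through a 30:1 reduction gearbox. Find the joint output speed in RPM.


omega_joint = omega_motor / N = 7318 / 30 = 243.9333

243.9333 RPM


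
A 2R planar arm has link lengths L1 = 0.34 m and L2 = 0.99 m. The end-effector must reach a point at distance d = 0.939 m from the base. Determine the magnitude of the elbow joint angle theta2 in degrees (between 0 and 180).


cos(th2) = (d^2 - L1^2 - L2^2)/(2*L1*L2) = (0.939^2 - 0.34^2 - 0.99^2)/(2*0.34*0.99) = -0.31785354
th2 = acos(-0.31785354) = 108.5332 deg

108.5332 degrees


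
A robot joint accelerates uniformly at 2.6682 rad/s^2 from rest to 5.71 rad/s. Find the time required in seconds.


t = delta_omega / alpha = 5.71 / 2.6682 = 2.1400

2.1400 s


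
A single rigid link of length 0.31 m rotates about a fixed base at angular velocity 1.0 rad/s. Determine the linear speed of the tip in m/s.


v = L*omega = 0.31 * 1.0 = 0.3100

0.3100 m/s


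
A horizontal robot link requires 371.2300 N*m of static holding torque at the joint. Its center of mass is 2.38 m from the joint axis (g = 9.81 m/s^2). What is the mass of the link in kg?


m = tau / (g*L) = 371.2300 / (9.81 * 2.38) = 15.9000

15.9000 kg


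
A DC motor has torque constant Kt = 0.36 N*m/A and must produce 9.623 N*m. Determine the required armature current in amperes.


I = tau / Kt = 9.623/0.36 = 26.7306

26.7306 A


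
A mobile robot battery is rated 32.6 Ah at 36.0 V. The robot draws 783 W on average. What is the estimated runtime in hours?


E = 32.6*36.0 = 1173.6000 Wh
t = E/P = 1173.6000/783 = 1.4989

1.4989 hours


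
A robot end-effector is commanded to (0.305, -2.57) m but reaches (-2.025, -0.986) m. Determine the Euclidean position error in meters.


dx = -2.025 - (0.305) = -2.3300, dy = -0.986 - (-2.57) = 1.5840
err = sqrt(5.428900 + 2.509056) = 2.8174

2.8174 m


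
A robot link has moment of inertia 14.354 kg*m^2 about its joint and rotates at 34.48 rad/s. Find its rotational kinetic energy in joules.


KE = (1/2)*I*omega^2 = 0.5*14.354*34.48^2 = 8532.5229

8532.5229 J


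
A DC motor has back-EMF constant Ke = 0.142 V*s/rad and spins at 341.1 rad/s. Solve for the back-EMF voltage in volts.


V_emf = Ke * omega = 0.142*341.1 = 48.4362

48.4362 V


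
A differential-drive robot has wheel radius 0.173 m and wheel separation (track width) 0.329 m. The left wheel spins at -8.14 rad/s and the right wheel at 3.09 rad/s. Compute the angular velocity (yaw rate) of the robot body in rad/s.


omega = r*(wR - wL)/L = 0.173*(3.09 - (-8.14))/0.329 = 5.9051

5.9051 rad/s


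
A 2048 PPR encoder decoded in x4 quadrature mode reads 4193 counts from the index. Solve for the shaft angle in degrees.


angle = counts * 360 / (PPR*4) = 4193 * 360 / 8192 = 184.2627

184.2627 degrees


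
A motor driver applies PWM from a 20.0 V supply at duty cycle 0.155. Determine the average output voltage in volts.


V_avg = V_supply * D = 20.0*0.155 = 3.1000

3.1000 V


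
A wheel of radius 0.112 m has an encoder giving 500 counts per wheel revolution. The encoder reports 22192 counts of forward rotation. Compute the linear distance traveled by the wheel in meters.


revs = 22192/500 = 44.384000
d = revs * 2*pi*r = 44.384000 * 2*pi*0.112 = 31.2338

31.2338 m


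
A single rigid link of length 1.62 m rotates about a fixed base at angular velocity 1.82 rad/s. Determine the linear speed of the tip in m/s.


v = L*omega = 1.62 * 1.82 = 2.9484

2.9484 m/s


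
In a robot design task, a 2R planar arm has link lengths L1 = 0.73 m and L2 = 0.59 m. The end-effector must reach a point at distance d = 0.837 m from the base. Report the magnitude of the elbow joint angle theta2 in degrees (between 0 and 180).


cos(th2) = (d^2 - L1^2 - L2^2)/(2*L1*L2) = (0.837^2 - 0.73^2 - 0.59^2)/(2*0.73*0.59) = -0.20946250
th2 = acos(-0.20946250) = 102.0909 deg

102.0909 degrees


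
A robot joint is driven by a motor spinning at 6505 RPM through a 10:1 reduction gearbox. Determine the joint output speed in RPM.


omega_joint = omega_motor / N = 6505 / 10 = 650.5000

650.5000 RPM


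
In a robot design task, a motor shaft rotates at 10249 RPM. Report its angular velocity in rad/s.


omega = 10249 * 2*pi/60 = 1073.2728

1073.2728 rad/s


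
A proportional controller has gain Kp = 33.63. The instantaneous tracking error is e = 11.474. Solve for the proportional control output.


u_P = Kp * e = 33.63 * 11.474 = 385.8706

385.8706


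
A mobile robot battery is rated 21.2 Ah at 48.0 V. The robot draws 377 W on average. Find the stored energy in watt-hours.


E = capacity * V = 21.2*48.0 = 1017.6000

1017.6000 Wh


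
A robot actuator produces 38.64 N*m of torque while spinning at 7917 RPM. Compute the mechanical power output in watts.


omega = 7917 * 2*pi/60 = 829.066301 rad/s
P = tau * omega = 38.64 * 829.066301 = 32035.1219

32035.1219 W


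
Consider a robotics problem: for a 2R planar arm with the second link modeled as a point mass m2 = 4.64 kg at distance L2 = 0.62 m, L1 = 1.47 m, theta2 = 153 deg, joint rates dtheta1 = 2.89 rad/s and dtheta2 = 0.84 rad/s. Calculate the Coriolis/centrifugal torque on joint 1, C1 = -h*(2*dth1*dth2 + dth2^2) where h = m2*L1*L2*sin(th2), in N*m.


h = m2*L1*L2*sin(th2) = 4.64*1.47*0.62*sin(153 deg) = 1.919879
C1 = -h*(2*2.89*0.84 + 0.84^2) = -1.919879*5.5608 = -10.6761

-10.6761 N*m


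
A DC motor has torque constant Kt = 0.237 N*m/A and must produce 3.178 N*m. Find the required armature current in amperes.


I = tau / Kt = 3.178/0.237 = 13.4093

13.4093 A


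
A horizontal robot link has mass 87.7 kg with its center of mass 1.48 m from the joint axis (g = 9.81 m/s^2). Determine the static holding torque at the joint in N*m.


tau = m*g*L = 87.7 * 9.81 * 1.48 = 1273.2988

1273.2988 N*m


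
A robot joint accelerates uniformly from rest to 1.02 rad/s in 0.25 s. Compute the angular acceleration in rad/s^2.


alpha = delta_omega / t = 1.02 / 0.25 = 4.0800

4.0800 rad/s^2


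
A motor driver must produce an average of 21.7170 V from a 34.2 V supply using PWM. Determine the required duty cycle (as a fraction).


D = V_avg/V_supply = 21.7170/34.2 = 0.6350

0.6350


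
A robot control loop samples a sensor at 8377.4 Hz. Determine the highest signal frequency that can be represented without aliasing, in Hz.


f_max = f_s/2 = 8377.4/2 = 4188.7000

4188.7000 Hz


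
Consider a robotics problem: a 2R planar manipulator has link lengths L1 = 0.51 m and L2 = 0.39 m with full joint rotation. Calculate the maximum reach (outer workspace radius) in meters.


r_max = L1 + L2 = 0.51 + 0.39 = 0.9000

0.9000 m


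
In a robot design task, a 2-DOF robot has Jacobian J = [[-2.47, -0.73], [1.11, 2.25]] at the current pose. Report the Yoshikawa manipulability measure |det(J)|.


det(J) = -2.47*2.25 - (-0.73)*(1.11) = -4.7472
|det(J)| = 4.7472

4.7472


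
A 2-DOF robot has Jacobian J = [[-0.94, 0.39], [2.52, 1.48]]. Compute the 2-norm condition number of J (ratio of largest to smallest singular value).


JJ^T eigenvalues: trace(JJ^T) = 9.5765, det(JJ^T) = det(J)^2 = 5.63587600
s_max^2 = (9.5765 + sqrt(69.16584825))/2 = 8.94655038
s_min^2 = (9.5765 - sqrt(69.16584825))/2 = 0.62994962
kappa = s_max/s_min = sqrt(8.94655038/0.62994962) = 3.7686

3.7686


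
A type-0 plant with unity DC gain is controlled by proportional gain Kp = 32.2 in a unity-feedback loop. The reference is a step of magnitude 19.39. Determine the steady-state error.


e_ss = R/(1 + Kp) = 19.39/(1 + 32.2) = 19.39/33.2000 = 0.5840

0.5840


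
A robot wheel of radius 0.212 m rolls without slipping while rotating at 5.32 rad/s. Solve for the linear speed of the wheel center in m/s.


v = omega * r = 5.32 * 0.212 = 1.1278

1.1278 m/s


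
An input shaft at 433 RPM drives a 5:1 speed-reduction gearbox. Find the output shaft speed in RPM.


omega_out = omega_in / N = 433 / 5 = 86.6000

86.6000 RPM


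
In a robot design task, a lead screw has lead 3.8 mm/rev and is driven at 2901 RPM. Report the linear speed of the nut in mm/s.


v = lead * (RPM/60) = 3.8*2901/60 = 183.7300

183.7300 mm/s


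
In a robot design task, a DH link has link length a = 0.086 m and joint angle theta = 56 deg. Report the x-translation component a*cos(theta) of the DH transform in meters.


a*cos(theta) = 0.086*cos(56 deg) = 0.0481

0.0481 m


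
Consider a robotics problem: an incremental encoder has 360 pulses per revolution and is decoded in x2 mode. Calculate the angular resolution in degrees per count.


resolution = 360 / (PPR * 2) = 360 / 720 = 0.5000

0.5000 degrees


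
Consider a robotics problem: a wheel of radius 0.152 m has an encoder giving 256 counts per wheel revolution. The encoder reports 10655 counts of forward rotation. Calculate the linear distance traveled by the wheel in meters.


revs = 10655/256 = 41.621094
d = revs * 2*pi*r = 41.621094 * 2*pi*0.152 = 39.7500

39.7500 m


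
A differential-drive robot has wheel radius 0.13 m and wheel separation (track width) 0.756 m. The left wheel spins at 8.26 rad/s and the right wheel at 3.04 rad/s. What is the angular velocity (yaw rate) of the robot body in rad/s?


omega = r*(wR - wL)/L = 0.13*(3.04 - (8.26))/0.756 = -0.8976

-0.8976 rad/s


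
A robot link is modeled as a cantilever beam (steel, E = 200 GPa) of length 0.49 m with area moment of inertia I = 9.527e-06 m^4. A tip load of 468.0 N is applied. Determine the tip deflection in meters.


delta = F*L^3/(3*E*I) = 468.0*0.49^3/(3*2.000e+11*9.527e-06)
      = 55.059732/5716200 = 9.6322e-06

9.6322e-06 m


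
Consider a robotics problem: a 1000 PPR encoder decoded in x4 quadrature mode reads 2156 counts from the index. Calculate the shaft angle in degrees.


angle = counts * 360 / (PPR*4) = 2156 * 360 / 4000 = 194.0400

194.0400 degrees


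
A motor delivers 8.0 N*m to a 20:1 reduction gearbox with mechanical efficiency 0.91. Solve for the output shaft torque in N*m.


tau_out = tau_in * N * eta = 8.0 * 20 * 0.91 = 145.6000

145.6000 N*m


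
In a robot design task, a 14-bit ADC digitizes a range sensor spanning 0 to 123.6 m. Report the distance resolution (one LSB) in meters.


res = range / 2^n = 123.6/2^14 = 123.6/16384 = 0.0075

0.0075 m


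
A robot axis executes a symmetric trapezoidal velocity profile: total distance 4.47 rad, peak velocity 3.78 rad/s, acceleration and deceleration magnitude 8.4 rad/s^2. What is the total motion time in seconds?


t_acc = v/a = 3.78/8.4 = 0.450000 s
d_acc = v^2/(2a) = 0.850500 rad (each ramp)
d_cruise = 4.47 - 2*0.850500 = 2.769000 rad
t_cruise = 2.769000/3.78 = 0.732540 s
t_total = 2*0.450000 + 0.732540 = 1.6325

1.6325 s


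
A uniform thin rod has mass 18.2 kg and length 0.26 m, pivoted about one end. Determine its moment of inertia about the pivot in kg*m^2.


I = (1/3)*m*L^2 = (1/3)*18.2*0.26^2 = 0.4101

0.4101 kg*m^2


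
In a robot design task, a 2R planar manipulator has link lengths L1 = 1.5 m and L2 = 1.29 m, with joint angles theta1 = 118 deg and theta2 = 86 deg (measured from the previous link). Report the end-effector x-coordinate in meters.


x = L1*cos(th1) + L2*cos(th1+th2) = 1.5*cos(118 deg) + 1.29*cos(204 deg) = -1.8827

-1.8827 m


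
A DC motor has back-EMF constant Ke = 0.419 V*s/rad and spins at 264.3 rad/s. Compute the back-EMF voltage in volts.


V_emf = Ke * omega = 0.419*264.3 = 110.7417

110.7417 V


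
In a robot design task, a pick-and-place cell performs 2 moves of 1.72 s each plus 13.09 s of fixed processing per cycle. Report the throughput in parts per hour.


T_cycle = 2*1.72 + 13.09 = 16.5300 s
rate = 3600/T = 217.7858

217.7858 parts/hour


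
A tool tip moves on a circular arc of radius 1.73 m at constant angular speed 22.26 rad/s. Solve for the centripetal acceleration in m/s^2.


a_c = omega^2 * r = 22.26^2 * 1.73 = 857.2281

857.2281 m/s^2


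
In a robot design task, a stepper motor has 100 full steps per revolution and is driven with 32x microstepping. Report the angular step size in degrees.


step = 360/(100*32) = 360/3200 = 0.1125

0.1125 degrees


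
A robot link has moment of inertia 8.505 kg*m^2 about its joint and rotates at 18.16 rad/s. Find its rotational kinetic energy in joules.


KE = (1/2)*I*omega^2 = 0.5*8.505*18.16^2 = 1402.4133

1402.4133 J


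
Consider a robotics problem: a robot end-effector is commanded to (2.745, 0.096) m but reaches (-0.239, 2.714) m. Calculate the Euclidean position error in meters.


dx = -0.239 - (2.745) = -2.9840, dy = 2.714 - (0.096) = 2.6180
err = sqrt(8.904256 + 6.853924) = 3.9697

3.9697 m


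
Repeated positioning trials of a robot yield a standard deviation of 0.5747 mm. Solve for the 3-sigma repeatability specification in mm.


repeatability = 3*sigma = 3*0.5747 = 1.7241

1.7241 mm


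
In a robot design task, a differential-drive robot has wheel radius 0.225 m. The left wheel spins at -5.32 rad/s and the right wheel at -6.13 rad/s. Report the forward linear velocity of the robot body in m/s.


v = r*(wR + wL)/2 = 0.225*(-6.13 + -5.32)/2 = -1.2881

-1.2881 m/s


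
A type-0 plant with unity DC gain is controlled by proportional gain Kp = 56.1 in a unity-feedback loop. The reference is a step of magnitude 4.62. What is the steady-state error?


e_ss = R/(1 + Kp) = 4.62/(1 + 56.1) = 4.62/57.1000 = 0.0809

0.0809


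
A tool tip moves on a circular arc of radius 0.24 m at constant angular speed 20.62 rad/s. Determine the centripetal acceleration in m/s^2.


a_c = omega^2 * r = 20.62^2 * 0.24 = 102.0443

102.0443 m/s^2


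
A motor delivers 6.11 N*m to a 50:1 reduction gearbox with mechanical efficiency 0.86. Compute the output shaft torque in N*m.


tau_out = tau_in * N * eta = 6.11 * 50 * 0.86 = 262.7300

262.7300 N*m


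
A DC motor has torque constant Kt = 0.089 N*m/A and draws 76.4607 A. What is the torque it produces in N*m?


tau = Kt * I = 0.089*76.4607 = 6.8050

6.8050 N*m


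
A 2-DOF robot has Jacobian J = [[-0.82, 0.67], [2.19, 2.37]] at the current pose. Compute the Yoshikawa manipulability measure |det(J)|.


det(J) = -0.82*2.37 - (0.67)*(2.19) = -3.4107
|det(J)| = 3.4107

3.4107


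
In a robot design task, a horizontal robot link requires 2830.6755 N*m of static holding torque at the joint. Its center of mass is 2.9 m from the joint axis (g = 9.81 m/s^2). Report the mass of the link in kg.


m = tau / (g*L) = 2830.6755 / (9.81 * 2.9) = 99.5000

99.5000 kg


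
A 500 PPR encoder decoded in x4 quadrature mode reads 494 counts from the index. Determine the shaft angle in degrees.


angle = counts * 360 / (PPR*4) = 494 * 360 / 2000 = 88.9200

88.9200 degrees


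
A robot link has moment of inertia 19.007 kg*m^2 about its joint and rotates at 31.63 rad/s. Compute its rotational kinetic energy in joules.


KE = (1/2)*I*omega^2 = 0.5*19.007*31.63^2 = 9507.8421

9507.8421 J


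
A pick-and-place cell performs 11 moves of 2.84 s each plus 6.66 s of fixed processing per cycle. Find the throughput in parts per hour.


T_cycle = 11*2.84 + 6.66 = 37.9000 s
rate = 3600/T = 94.9868

94.9868 parts/hour


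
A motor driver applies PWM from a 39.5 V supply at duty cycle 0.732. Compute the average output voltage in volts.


V_avg = V_supply * D = 39.5*0.732 = 28.9140

28.9140 V


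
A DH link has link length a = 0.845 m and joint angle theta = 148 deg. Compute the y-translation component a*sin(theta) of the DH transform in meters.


a*sin(theta) = 0.845*sin(148 deg) = 0.4478

0.4478 m


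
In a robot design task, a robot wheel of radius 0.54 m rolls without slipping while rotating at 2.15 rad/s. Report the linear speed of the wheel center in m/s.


v = omega * r = 2.15 * 0.54 = 1.1610

1.1610 m/s


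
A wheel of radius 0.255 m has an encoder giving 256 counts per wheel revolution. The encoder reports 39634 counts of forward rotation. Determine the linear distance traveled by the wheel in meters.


revs = 39634/256 = 154.820312
d = revs * 2*pi*r = 154.820312 * 2*pi*0.255 = 248.0550

248.0550 m


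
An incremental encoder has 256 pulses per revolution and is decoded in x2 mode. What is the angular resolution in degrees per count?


resolution = 360 / (PPR * 2) = 360 / 512 = 0.7031

0.7031 degrees


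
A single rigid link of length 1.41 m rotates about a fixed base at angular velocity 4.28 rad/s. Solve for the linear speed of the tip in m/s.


v = L*omega = 1.41 * 4.28 = 6.0348

6.0348 m/s


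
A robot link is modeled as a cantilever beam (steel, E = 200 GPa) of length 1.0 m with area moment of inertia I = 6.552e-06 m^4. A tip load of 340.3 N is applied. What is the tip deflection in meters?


delta = F*L^3/(3*E*I) = 340.3*1.0^3/(3*2.000e+11*6.552e-06)
      = 340.3/3931200 = 8.6564e-05

8.6564e-05 m


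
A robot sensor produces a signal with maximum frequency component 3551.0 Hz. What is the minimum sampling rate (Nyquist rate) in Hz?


f_s,min = 2*f_max = 2*3551.0 = 7102.0000

7102.0000 Hz


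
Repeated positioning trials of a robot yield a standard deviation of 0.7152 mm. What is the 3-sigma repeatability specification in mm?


repeatability = 3*sigma = 3*0.7152 = 2.1456

2.1456 mm


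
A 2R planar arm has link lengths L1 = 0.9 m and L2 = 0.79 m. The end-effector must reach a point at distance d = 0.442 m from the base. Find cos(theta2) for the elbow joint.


cos(th2) = (d^2 - L1^2 - L2^2)/(2*L1*L2) = (0.442^2 - 0.9^2 - 0.79^2)/(2*0.9*0.79) = -0.8711

-0.8711


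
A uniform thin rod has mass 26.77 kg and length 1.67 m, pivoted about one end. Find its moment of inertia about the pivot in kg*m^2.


I = (1/3)*m*L^2 = (1/3)*26.77*1.67^2 = 24.8863

24.8863 kg*m^2


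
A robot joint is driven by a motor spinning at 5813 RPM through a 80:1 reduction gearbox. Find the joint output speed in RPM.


omega_joint = omega_motor / N = 5813 / 80 = 72.6625

72.6625 RPM


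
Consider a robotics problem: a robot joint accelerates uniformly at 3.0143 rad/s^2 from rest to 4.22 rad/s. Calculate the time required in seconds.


t = delta_omega / alpha = 4.22 / 3.0143 = 1.4000

1.4000 s


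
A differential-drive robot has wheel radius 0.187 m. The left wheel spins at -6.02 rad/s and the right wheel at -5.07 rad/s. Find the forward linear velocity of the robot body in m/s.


v = r*(wR + wL)/2 = 0.187*(-5.07 + -6.02)/2 = -1.0369

-1.0369 m/s


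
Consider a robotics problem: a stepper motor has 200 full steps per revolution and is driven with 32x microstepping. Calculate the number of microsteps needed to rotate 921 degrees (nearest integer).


step_size = 360/(200*32) = 360/6400 = 0.056250 deg
n = 921/(360/6400) = 921*6400/360 = 16373.3333 -> 16373

16373 steps


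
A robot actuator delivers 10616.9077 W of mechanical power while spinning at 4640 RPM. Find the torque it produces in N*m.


omega = 4640 * 2*pi/60 = 485.899664 rad/s
tau = P / omega = 10616.9077 / 485.899664 = 21.8500

21.8500 N*m


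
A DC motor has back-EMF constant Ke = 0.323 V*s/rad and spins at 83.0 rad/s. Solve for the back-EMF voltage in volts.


V_emf = Ke * omega = 0.323*83.0 = 26.8090

26.8090 V


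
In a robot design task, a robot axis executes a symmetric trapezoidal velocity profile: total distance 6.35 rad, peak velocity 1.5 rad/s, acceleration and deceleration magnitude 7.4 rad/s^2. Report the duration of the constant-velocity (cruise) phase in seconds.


t_acc = v/a = 0.202703 s, d_acc = v^2/(2a) = 0.152027 rad each
d_cruise = 6.35 - 2*0.152027 = 6.045946 rad
t_cruise = d_cruise/v = 6.045946/1.5 = 4.0306

4.0306 s


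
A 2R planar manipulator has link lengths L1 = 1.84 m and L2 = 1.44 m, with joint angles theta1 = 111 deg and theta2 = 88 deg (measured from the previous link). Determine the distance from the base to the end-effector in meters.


x = L1*cos(th1) + L2*cos(th1+th2) = -2.020944
y = L1*sin(th1) + L2*sin(th1+th2) = 1.248970
d = sqrt(x^2 + y^2) = sqrt(4.084215 + 1.559926) = 2.3757

2.3757 m


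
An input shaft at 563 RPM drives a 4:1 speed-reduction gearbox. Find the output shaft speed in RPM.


omega_out = omega_in / N = 563 / 4 = 140.7500

140.7500 RPM


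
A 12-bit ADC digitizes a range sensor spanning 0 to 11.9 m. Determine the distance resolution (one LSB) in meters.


res = range / 2^n = 11.9/2^12 = 11.9/4096 = 0.0029

0.0029 m


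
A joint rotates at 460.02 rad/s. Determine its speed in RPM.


RPM = 460.02 * 60/(2*pi) = 4392.8674

4392.8674 RPM


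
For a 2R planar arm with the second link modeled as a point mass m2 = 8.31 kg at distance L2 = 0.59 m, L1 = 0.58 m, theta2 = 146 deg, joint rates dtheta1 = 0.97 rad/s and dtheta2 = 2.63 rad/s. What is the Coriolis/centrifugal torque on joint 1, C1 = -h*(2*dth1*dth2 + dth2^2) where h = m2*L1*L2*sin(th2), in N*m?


h = m2*L1*L2*sin(th2) = 8.31*0.58*0.59*sin(146 deg) = 1.590167
C1 = -h*(2*0.97*2.63 + 2.63^2) = -1.590167*12.0191 = -19.1124

-19.1124 N*m


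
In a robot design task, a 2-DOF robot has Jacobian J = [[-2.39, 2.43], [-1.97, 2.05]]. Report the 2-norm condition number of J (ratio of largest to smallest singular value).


JJ^T eigenvalues: trace(JJ^T) = 19.7004, det(JJ^T) = det(J)^2 = 0.01263376
s_max^2 = (19.7004 + sqrt(388.05522512))/2 = 19.69975868
s_min^2 = (19.7004 - sqrt(388.05522512))/2 = 6.41315470e-04
kappa = s_max/s_min = sqrt(19.69975868/6.41315470e-04) = 175.2648

175.2648


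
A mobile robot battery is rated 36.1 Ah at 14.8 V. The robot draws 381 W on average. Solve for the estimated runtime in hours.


E = 36.1*14.8 = 534.2800 Wh
t = E/P = 534.2800/381 = 1.4023

1.4023 hours


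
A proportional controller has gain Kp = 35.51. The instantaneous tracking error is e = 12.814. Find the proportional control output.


u_P = Kp * e = 35.51 * 12.814 = 455.0251

455.0251


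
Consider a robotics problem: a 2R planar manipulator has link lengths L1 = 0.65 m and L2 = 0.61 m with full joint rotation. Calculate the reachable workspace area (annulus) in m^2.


r_max = L1 + L2 = 1.2600, r_min = |L1 - L2| = 0.0400
A = pi*(r_max^2 - r_min^2) = pi*(1.5876 - 0.0016) = 4.9826

4.9826 m^2


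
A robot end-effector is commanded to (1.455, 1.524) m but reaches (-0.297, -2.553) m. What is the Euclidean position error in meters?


dx = -0.297 - (1.455) = -1.7520, dy = -2.553 - (1.524) = -4.0770
err = sqrt(3.069504 + 16.621929) = 4.4375

4.4375 m


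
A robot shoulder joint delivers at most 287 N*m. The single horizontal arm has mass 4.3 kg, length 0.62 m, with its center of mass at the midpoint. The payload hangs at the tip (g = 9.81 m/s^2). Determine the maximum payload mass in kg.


tau_arm = m_arm*g*(L/2) = 4.3*9.81*0.62/2 = 13.0767 N*m
tau_payload = tau_max - tau_arm = 287 - 13.0767 = 273.9233
m_payload = tau_payload / (g*L) = 273.9233 / (9.81*0.62) = 45.0369

45.0369 kg


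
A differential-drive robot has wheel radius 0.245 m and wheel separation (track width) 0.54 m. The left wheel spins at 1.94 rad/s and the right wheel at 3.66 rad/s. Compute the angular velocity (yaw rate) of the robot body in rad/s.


omega = r*(wR - wL)/L = 0.245*(3.66 - (1.94))/0.54 = 0.7804

0.7804 rad/s


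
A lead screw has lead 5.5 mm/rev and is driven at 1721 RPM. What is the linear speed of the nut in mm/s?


v = lead * (RPM/60) = 5.5*1721/60 = 157.7583

157.7583 mm/s


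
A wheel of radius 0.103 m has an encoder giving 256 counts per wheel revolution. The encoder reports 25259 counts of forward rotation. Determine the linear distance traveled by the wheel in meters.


revs = 25259/256 = 98.667969
d = revs * 2*pi*r = 98.667969 * 2*pi*0.103 = 63.8548

63.8548 m


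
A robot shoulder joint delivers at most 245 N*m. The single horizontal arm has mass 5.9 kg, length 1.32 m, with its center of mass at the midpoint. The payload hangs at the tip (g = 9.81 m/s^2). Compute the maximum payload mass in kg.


tau_arm = m_arm*g*(L/2) = 5.9*9.81*1.32/2 = 38.2001 N*m
tau_payload = tau_max - tau_arm = 245 - 38.2001 = 206.7999
m_payload = tau_payload / (g*L) = 206.7999 / (9.81*1.32) = 15.9701

15.9701 kg


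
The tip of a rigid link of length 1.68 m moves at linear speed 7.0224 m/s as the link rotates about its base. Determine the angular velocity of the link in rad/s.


omega = v / L = 7.0224 / 1.68 = 4.1800

4.1800 rad/s


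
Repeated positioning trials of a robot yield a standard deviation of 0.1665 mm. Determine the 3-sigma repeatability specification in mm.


repeatability = 3*sigma = 3*0.1665 = 0.4995

0.4995 mm


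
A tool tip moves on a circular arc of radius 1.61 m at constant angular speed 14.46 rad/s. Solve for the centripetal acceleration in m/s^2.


a_c = omega^2 * r = 14.46^2 * 1.61 = 336.6375

336.6375 m/s^2


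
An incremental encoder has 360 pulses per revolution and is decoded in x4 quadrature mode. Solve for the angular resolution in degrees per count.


resolution = 360 / (PPR * 4) = 360 / 1440 = 0.2500

0.2500 degrees


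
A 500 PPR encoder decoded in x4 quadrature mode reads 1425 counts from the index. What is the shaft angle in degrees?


angle = counts * 360 / (PPR*4) = 1425 * 360 / 2000 = 256.5000

256.5000 degrees


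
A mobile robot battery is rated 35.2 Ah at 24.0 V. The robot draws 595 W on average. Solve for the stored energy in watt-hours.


E = capacity * V = 35.2*24.0 = 844.8000

844.8000 Wh


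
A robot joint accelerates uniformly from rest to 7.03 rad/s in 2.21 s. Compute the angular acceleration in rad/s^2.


alpha = delta_omega / t = 7.03 / 2.21 = 3.1810

3.1810 rad/s^2


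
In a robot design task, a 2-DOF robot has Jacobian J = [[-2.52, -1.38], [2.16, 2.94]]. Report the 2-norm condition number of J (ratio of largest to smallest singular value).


JJ^T eigenvalues: trace(JJ^T) = 21.5640, det(JJ^T) = det(J)^2 = 19.60718400
s_max^2 = (21.5640 + sqrt(386.57736000))/2 = 20.61278532
s_min^2 = (21.5640 - sqrt(386.57736000))/2 = 0.95121468
kappa = s_max/s_min = sqrt(20.61278532/0.95121468) = 4.6551

4.6551


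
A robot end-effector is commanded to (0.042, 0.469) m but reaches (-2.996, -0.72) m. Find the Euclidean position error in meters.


dx = -2.996 - (0.042) = -3.0380, dy = -0.72 - (0.469) = -1.1890
err = sqrt(9.229444 + 1.413721) = 3.2624

3.2624 m


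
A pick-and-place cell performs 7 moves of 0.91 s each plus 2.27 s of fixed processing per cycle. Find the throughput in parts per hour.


T_cycle = 7*0.91 + 2.27 = 8.6400 s
rate = 3600/T = 416.6667

416.6667 parts/hour


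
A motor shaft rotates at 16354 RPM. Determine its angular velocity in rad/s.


omega = 16354 * 2*pi/60 = 1712.5869

1712.5869 rad/s


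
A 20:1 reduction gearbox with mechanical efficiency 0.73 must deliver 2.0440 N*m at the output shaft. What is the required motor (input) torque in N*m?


tau_in = tau_out / (N * eta) = 2.0440 / (20 * 0.73) = 0.1400

0.1400 N*m


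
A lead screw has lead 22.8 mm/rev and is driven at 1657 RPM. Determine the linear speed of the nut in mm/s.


v = lead * (RPM/60) = 22.8*1657/60 = 629.6600

629.6600 mm/s


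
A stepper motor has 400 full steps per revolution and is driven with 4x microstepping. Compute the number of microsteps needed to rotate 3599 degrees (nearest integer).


step_size = 360/(400*4) = 360/1600 = 0.225000 deg
n = 3599/(360/1600) = 3599*1600/360 = 15995.5556 -> 15996

15996 steps


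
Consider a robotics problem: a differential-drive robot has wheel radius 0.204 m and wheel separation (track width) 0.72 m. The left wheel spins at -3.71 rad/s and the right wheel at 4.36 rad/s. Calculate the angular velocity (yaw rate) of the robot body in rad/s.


omega = r*(wR - wL)/L = 0.204*(4.36 - (-3.71))/0.72 = 2.2865

2.2865 rad/s


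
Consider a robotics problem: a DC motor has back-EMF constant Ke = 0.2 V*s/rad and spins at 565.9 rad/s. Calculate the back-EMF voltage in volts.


V_emf = Ke * omega = 0.2*565.9 = 113.1800

113.1800 V


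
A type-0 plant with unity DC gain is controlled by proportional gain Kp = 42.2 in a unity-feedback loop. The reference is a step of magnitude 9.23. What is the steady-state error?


e_ss = R/(1 + Kp) = 9.23/(1 + 42.2) = 9.23/43.2000 = 0.2137

0.2137


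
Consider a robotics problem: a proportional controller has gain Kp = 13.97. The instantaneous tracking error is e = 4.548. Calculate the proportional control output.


u_P = Kp * e = 13.97 * 4.548 = 63.5356

63.5356


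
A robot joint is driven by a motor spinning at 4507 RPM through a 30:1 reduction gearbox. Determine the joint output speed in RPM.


omega_joint = omega_motor / N = 4507 / 30 = 150.2333

150.2333 RPM


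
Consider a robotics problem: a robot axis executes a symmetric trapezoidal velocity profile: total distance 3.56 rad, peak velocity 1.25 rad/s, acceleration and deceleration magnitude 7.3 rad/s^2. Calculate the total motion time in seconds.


t_acc = v/a = 1.25/7.3 = 0.171233 s
d_acc = v^2/(2a) = 0.107021 rad (each ramp)
d_cruise = 3.56 - 2*0.107021 = 3.345958 rad
t_cruise = 3.345958/1.25 = 2.676766 s
t_total = 2*0.171233 + 2.676766 = 3.0192

3.0192 s


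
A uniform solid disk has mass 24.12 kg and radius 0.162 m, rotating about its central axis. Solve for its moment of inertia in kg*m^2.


I = (1/2)*m*R^2 = 0.5*24.12*0.162^2 = 0.3165

0.3165 kg*m^2


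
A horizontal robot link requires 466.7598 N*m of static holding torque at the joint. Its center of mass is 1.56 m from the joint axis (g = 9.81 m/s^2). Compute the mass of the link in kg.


m = tau / (g*L) = 466.7598 / (9.81 * 1.56) = 30.5000

30.5000 kg


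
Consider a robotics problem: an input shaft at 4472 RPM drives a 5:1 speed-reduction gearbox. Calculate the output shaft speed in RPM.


omega_out = omega_in / N = 4472 / 5 = 894.4000

894.4000 RPM


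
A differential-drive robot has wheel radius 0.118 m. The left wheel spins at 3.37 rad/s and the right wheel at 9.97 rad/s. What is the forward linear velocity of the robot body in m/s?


v = r*(wR + wL)/2 = 0.118*(9.97 + 3.37)/2 = 0.7871

0.7871 m/s


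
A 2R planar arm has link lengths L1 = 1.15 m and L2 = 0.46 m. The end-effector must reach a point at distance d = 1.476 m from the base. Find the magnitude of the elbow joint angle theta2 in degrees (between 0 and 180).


cos(th2) = (d^2 - L1^2 - L2^2)/(2*L1*L2) = (1.476^2 - 1.15^2 - 0.46^2)/(2*1.15*0.46) = 0.60914556
th2 = acos(0.60914556) = 52.4723 deg

52.4723 degrees


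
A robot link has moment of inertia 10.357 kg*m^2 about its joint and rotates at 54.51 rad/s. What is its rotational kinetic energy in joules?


KE = (1/2)*I*omega^2 = 0.5*10.357*54.51^2 = 15387.0847

15387.0847 J


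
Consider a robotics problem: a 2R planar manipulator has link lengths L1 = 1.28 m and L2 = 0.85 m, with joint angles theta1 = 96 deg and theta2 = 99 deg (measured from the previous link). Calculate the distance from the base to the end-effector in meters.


x = L1*cos(th1) + L2*cos(th1+th2) = -0.954833
y = L1*sin(th1) + L2*sin(th1+th2) = 1.052992
d = sqrt(x^2 + y^2) = sqrt(0.911706 + 1.108792) = 1.4214

1.4214 m


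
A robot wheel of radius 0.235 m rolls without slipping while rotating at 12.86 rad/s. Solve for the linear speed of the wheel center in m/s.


v = omega * r = 12.86 * 0.235 = 3.0221

3.0221 m/s


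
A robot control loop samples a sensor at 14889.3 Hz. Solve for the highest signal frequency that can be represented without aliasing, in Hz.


f_max = f_s/2 = 14889.3/2 = 7444.6500

7444.6500 Hz


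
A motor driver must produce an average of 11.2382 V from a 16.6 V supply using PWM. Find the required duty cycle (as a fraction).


D = V_avg/V_supply = 11.2382/16.6 = 0.6770

0.6770


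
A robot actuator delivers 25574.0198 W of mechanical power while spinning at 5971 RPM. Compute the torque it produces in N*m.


omega = 5971 * 2*pi/60 = 625.281658 rad/s
tau = P / omega = 25574.0198 / 625.281658 = 40.9000

40.9000 N*m


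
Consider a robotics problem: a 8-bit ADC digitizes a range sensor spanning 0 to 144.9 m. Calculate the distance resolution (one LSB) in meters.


res = range / 2^n = 144.9/2^8 = 144.9/256 = 0.5660

0.5660 m


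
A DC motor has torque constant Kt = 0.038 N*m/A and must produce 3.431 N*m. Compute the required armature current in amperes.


I = tau / Kt = 3.431/0.038 = 90.2895

90.2895 A


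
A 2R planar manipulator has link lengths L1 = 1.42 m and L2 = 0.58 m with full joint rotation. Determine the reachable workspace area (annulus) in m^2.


r_max = L1 + L2 = 2.0000, r_min = |L1 - L2| = 0.8400
A = pi*(r_max^2 - r_min^2) = pi*(4.0000 - 0.7056) = 10.3497

10.3497 m^2


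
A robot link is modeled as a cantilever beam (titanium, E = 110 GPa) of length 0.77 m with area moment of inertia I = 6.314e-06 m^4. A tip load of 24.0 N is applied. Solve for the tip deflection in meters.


delta = F*L^3/(3*E*I) = 24.0*0.77^3/(3*1.100e+11*6.314e-06)
      = 10.956792/2083620 = 5.2585e-06

5.2585e-06 m


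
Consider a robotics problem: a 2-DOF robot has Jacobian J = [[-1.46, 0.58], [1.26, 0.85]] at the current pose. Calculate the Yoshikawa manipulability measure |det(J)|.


det(J) = -1.46*0.85 - (0.58)*(1.26) = -1.9718
|det(J)| = 1.9718

1.9718


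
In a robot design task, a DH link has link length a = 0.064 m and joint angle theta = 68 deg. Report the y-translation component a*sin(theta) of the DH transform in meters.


a*sin(theta) = 0.064*sin(68 deg) = 0.0593

0.0593 m


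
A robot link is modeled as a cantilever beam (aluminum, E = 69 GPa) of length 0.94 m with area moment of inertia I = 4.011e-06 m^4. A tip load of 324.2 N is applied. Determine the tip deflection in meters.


delta = F*L^3/(3*E*I) = 324.2*0.94^3/(3*6.900e+10*4.011e-06)
      = 269.2753328/830277 = 3.2432e-04

3.2432e-04 m


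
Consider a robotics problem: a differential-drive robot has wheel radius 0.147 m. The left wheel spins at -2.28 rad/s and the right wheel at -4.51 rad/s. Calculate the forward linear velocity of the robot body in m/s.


v = r*(wR + wL)/2 = 0.147*(-4.51 + -2.28)/2 = -0.4991

-0.4991 m/s


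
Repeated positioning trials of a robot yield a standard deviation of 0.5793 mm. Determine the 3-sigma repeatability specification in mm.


repeatability = 3*sigma = 3*0.5793 = 1.7379

1.7379 mm


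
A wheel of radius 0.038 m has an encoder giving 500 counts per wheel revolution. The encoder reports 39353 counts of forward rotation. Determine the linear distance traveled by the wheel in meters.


revs = 39353/500 = 78.706000
d = revs * 2*pi*r = 78.706000 * 2*pi*0.038 = 18.7919

18.7919 m


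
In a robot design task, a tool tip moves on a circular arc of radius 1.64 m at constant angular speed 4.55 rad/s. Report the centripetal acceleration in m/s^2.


a_c = omega^2 * r = 4.55^2 * 1.64 = 33.9521

33.9521 m/s^2


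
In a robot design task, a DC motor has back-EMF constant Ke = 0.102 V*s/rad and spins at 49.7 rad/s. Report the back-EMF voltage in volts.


V_emf = Ke * omega = 0.102*49.7 = 5.0694

5.0694 V


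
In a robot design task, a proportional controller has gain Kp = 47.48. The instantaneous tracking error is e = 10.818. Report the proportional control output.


u_P = Kp * e = 47.48 * 10.818 = 513.6386

513.6386


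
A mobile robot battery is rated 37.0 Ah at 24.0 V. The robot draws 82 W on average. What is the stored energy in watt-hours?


E = capacity * V = 37.0*24.0 = 888.0000

888.0000 Wh


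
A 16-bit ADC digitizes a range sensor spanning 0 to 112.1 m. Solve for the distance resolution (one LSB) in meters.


res = range / 2^n = 112.1/2^16 = 112.1/65536 = 0.0017

0.0017 m


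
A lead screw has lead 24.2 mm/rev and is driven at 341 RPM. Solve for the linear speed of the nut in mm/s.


v = lead * (RPM/60) = 24.2*341/60 = 137.5367

137.5367 mm/s


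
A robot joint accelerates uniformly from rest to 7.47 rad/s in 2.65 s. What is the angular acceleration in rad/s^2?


alpha = delta_omega / t = 7.47 / 2.65 = 2.8189

2.8189 rad/s^2


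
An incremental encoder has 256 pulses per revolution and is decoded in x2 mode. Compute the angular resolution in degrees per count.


resolution = 360 / (PPR * 2) = 360 / 512 = 0.7031

0.7031 degrees


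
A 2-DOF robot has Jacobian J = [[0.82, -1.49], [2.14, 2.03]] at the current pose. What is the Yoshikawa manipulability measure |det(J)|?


det(J) = 0.82*2.03 - (-1.49)*(2.14) = 4.8532
|det(J)| = 4.8532

4.8532


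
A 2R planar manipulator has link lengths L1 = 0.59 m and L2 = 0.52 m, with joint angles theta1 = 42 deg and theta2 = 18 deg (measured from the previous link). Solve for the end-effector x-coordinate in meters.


x = L1*cos(th1) + L2*cos(th1+th2) = 0.59*cos(42 deg) + 0.52*cos(60 deg) = 0.6985

0.6985 m


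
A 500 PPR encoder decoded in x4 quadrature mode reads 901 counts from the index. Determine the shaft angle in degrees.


angle = counts * 360 / (PPR*4) = 901 * 360 / 2000 = 162.1800

162.1800 degrees


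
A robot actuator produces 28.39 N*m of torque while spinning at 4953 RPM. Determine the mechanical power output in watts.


omega = 4953 * 2*pi/60 = 518.676947 rad/s
P = tau * omega = 28.39 * 518.676947 = 14725.2385

14725.2385 W


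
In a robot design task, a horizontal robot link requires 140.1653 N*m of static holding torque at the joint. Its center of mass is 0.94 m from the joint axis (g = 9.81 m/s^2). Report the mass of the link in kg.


m = tau / (g*L) = 140.1653 / (9.81 * 0.94) = 15.2000

15.2000 kg
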